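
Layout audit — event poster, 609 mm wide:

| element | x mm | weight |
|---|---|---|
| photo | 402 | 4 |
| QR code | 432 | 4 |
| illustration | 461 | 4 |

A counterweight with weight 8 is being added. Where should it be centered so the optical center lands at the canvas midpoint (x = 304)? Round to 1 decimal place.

New total weight: (4 + 4 + 4) + 8 = 20.
x: need Σw·x = 20·304 = 6080. Existing = 4·402 + 4·432 + 4·461 = 5180. Remainder 900 / 8 ≈ 112.50.

x ≈ 112.5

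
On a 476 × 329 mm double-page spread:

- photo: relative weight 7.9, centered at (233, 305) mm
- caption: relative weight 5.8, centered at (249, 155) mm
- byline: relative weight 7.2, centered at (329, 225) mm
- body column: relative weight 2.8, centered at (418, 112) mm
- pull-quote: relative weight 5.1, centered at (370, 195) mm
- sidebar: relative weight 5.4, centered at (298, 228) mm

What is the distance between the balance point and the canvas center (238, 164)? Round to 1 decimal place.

Total weight = 7.9 + 5.8 + 7.2 + 2.8 + 5.1 + 5.4 = 34.2.
x: (7.9·233 + 5.8·249 + 7.2·329 + 2.8·418 + 5.1·370 + 5.4·298) / 34.2 = 10320.3 / 34.2 ≈ 301.76
y: (7.9·305 + 5.8·155 + 7.2·225 + 2.8·112 + 5.1·195 + 5.4·228) / 34.2 = 7467.8 / 34.2 ≈ 218.36
Relative to (238, 164): Δ = (63.76, 54.36); |Δ| = √(63.76² + 54.36²) ≈ 83.79.

≈ 83.8 mm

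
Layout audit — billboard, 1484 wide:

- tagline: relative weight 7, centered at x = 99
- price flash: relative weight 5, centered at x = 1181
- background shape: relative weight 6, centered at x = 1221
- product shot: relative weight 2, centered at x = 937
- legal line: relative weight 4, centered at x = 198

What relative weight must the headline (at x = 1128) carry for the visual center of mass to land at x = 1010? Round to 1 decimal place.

Known weights sum to 7 + 5 + 6 + 2 + 4 = 24; their moment is 7·99 + 5·1181 + 6·1221 + 2·937 + 4·198 = 16590.
For the centroid to hit 1010: (16590 + w·1128) / (24 + w) = 1010.
Solving: w = (1010·24 − 16590) / (1128 − 1010) = 7650 / 118 ≈ 64.83.

w ≈ 64.8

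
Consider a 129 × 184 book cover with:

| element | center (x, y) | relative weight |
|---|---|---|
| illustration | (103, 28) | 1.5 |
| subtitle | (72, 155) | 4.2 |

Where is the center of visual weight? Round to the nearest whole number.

(80, 122)

Weights sum to 1.5 + 4.2 = 5.7.
x-moment: 1.5·103 + 4.2·72 = 456.9; centroid 456.9/5.7 ≈ 80.16.
y-moment: 1.5·28 + 4.2·155 = 693.0; centroid 693.0/5.7 ≈ 121.58.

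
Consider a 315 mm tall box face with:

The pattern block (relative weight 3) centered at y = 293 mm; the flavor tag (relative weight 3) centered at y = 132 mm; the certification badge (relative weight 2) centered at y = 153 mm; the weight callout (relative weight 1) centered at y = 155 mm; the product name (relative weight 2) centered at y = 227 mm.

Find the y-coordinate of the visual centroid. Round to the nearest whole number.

y ≈ 199

Weights sum to 3 + 3 + 2 + 1 + 2 = 11.
Σw·y = 3·293 + 3·132 + 2·153 + 1·155 + 2·227 = 2190, so ȳ = 2190/11 ≈ 199.09.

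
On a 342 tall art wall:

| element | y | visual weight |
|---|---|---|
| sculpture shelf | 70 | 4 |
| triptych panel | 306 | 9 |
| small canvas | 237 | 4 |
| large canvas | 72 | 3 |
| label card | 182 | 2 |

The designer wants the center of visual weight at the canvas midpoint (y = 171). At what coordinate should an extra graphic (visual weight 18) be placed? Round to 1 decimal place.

y ≈ 126.6

With the extra graphic, Σw becomes 4 + 9 + 4 + 3 + 2 + 18 = 40.
Along y: (4562 + 18·y) / 40 = 171 (existing moment 4·70 + 9·306 + 4·237 + 3·72 + 2·182 = 4562) ⇒ y = (6840 − 4562) / 18 ≈ 126.56.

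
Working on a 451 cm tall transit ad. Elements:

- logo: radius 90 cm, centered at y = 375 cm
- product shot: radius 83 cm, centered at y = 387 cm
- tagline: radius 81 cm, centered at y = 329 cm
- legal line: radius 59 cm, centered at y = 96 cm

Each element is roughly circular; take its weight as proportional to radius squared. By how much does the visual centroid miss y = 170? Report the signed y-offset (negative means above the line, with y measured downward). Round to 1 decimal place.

≈ 157.4 cm

Weights ∝ r²: logo 90² = 8100, product shot 83² = 6889, tagline 81² = 6561, legal line 59² = 3481; Σw = 25031.
y-moment: 8100·375 + 6889·387 + 6561·329 + 3481·96 = 8196288; centroid 8196288/25031 ≈ 327.45.
Offset from y = 170: 327.45 − 170 ≈ 157.45.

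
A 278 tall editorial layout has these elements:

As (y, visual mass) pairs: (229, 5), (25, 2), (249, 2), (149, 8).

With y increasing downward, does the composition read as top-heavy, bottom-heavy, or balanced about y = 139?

bottom-heavy

Σw = 5 + 2 + 2 + 8 = 17.
Σw·y = 5·229 + 2·25 + 2·249 + 8·149 = 2885, so ȳ = 2885/17 ≈ 169.71.
Since 169.7 is below (larger y than) 139, the composition reads bottom-heavy.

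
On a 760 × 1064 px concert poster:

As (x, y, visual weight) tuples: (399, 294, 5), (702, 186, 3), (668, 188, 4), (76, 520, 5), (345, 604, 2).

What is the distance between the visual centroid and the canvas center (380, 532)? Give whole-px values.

≈ 188 px

Σw = 5 + 3 + 4 + 5 + 2 = 19.
x: (5·399 + 3·702 + 4·668 + 5·76 + 2·345) / 19 = 7843 / 19 ≈ 412.79
y: (5·294 + 3·186 + 4·188 + 5·520 + 2·604) / 19 = 6588 / 19 ≈ 346.74
Offset from (380, 532): Δx ≈ 32.79, Δy ≈ -185.26; distance = √(Δx² + Δy²) ≈ 188.14.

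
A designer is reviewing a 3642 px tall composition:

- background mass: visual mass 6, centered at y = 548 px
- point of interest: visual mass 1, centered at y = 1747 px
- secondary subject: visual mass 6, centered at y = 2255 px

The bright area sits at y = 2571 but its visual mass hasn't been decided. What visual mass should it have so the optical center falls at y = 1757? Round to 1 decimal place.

w ≈ 5.3

Existing Σw = 13 (6 + 1 + 6); existing moment 6·548 + 1·1747 + 6·2255 = 18565.
Set Σw·y/Σw = 1757: (18565 + 2571w) = 1757·(13 + w).
Solving: w = (1757·13 − 18565) / (2571 − 1757) = 4276 / 814 ≈ 5.25.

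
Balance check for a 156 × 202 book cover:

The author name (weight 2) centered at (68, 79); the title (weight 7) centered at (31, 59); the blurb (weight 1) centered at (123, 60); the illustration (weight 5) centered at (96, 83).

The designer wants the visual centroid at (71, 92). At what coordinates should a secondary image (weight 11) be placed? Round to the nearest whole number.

(81, 122)

After adding the secondary image, total weight = 2 + 7 + 1 + 5 + 11 = 26.
Along x: (956 + 11·x) / 26 = 71 (existing moment 2·68 + 7·31 + 1·123 + 5·96 = 956) ⇒ x = (1846 − 956) / 11 ≈ 80.91.
Along y: (1046 + 11·y) / 26 = 92 (existing moment 2·79 + 7·59 + 1·60 + 5·83 = 1046) ⇒ y = (2392 − 1046) / 11 ≈ 122.36.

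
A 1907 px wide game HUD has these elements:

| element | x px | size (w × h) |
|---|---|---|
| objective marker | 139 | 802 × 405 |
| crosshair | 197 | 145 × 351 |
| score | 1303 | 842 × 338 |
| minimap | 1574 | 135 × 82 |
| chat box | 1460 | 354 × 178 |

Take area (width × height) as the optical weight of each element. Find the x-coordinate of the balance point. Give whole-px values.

x ≈ 729

Areas: objective marker 802·405 = 324810, crosshair 145·351 = 50895, score 842·338 = 284596, minimap 135·82 = 11070, chat box 354·178 = 63012. Total weight = 734383.
x-moment: 324810·139 + 50895·197 + 284596·1303 + 11070·1574 + 63012·1460 = 535425193; centroid 535425193/734383 ≈ 729.08.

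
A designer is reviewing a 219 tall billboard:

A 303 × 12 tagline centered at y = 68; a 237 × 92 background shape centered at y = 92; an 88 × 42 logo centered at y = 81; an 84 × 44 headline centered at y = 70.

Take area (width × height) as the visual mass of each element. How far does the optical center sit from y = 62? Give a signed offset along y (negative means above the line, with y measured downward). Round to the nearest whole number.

Taking area as weight: tagline 303·12 = 3636, background shape 237·92 = 21804, logo 88·42 = 3696, headline 84·44 = 3696. Sum 32832.
y-moment: 3636·68 + 21804·92 + 3696·81 + 3696·70 = 2811312; centroid 2811312/32832 ≈ 85.63.
Against y = 62, that's 85.63 − 62 = 23.63.

≈ 24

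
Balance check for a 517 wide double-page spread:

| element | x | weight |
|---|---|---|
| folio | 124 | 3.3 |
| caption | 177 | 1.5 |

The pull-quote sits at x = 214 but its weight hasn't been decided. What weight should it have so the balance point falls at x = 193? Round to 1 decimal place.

w ≈ 12.0

Known weights sum to 3.3 + 1.5 = 4.8; their moment is 3.3·124 + 1.5·177 = 674.7.
Balance at x = 193 requires (674.7 + w·214) / (4.8 + w) = 193.
Solving: w = (193·4.8 − 674.7) / (214 − 193) = 251.7 / 21 ≈ 11.99.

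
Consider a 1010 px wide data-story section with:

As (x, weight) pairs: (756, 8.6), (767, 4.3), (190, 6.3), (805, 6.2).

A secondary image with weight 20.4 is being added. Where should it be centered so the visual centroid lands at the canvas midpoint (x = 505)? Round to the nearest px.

x ≈ 350

New total weight: (8.6 + 4.3 + 6.3 + 6.2) + 20.4 = 45.8.
x: need Σw·x = 45.8·505 = 23129.0. Existing = 8.6·756 + 4.3·767 + 6.3·190 + 6.2·805 = 15987.7. Remainder 7141.3 / 20.4 ≈ 350.06.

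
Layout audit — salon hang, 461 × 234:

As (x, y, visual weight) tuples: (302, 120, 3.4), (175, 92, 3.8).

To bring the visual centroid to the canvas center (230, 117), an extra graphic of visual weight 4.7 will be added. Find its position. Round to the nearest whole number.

After adding the extra graphic, total weight = 3.4 + 3.8 + 4.7 = 11.9.
x: need Σw·x = 11.9·230 = 2737.0. Existing = 3.4·302 + 3.8·175 = 1691.8. Remainder 1045.2 / 4.7 ≈ 222.38.
y: need Σw·y = 11.9·117 = 1392.3. Existing = 3.4·120 + 3.8·92 = 757.6. Remainder 634.7 / 4.7 ≈ 135.04.

(222, 135)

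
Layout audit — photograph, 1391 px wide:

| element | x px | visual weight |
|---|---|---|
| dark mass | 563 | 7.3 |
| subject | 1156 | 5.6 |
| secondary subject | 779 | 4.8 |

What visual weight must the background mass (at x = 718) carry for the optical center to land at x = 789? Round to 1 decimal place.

Fixed elements: Σw = 7.3 + 5.6 + 4.8 = 17.7, Σw·x = 7.3·563 + 5.6·1156 + 4.8·779 = 14322.7.
For the centroid to hit 789: (14322.7 + w·718) / (17.7 + w) = 789.
So w = (789·17.7 − 14322.7)/(718 − 789) = -357.4/-71 ≈ 5.03.

w ≈ 5.0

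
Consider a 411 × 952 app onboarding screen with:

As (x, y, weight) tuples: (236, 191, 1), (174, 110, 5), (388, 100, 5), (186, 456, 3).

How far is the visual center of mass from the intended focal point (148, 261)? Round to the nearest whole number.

Weights sum to 1 + 5 + 5 + 3 = 14.
x: (1·236 + 5·174 + 5·388 + 3·186) / 14 = 3604 / 14 ≈ 257.43
y: (1·191 + 5·110 + 5·100 + 3·456) / 14 = 2609 / 14 ≈ 186.36
Relative to (148, 261): Δ = (109.43, -74.64); |Δ| = √(109.43² + -74.64²) ≈ 132.46.

≈ 132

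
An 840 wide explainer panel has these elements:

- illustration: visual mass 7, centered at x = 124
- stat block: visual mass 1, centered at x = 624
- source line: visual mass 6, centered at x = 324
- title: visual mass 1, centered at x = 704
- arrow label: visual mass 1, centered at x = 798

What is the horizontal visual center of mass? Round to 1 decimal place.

Σw = 7 + 1 + 6 + 1 + 1 = 16.
x: (7·124 + 1·624 + 6·324 + 1·704 + 1·798) / 16 = 4938 / 16 ≈ 308.62

x ≈ 308.6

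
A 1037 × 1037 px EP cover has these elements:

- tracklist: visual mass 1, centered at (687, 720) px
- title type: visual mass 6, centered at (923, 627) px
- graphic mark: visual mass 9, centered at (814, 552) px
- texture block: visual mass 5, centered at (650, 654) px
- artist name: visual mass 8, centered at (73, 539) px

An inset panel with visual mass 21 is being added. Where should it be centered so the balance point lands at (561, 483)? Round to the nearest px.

New total weight: (1 + 6 + 9 + 5 + 8) + 21 = 50.
x: need Σw·x = 50·561 = 28050. Existing = 1·687 + 6·923 + 9·814 + 5·650 + 8·73 = 17385. Remainder 10665 / 21 ≈ 507.86.
y: need Σw·y = 50·483 = 24150. Existing = 1·720 + 6·627 + 9·552 + 5·654 + 8·539 = 17032. Remainder 7118 / 21 ≈ 338.95.

(508, 339)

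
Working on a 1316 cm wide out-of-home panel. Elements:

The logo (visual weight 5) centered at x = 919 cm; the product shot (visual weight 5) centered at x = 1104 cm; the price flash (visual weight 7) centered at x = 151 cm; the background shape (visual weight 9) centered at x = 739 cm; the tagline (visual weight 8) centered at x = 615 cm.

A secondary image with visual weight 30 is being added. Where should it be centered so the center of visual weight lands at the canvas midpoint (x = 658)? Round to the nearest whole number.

x ≈ 646

With the secondary image, Σw becomes 5 + 5 + 7 + 9 + 8 + 30 = 64.
x: target moment 64×658 = 42112; current 5·919 + 5·1104 + 7·151 + 9·739 + 8·615 = 22743; the secondary image supplies 19369, so x = 19369/30 ≈ 645.63.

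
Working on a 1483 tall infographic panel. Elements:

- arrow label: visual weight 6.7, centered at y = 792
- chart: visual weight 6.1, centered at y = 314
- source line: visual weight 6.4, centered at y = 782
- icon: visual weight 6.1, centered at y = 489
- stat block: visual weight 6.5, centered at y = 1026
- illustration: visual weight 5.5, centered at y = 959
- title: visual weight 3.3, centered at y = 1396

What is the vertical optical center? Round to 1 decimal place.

y ≈ 782.3

Σw = 6.7 + 6.1 + 6.4 + 6.1 + 6.5 + 5.5 + 3.3 = 40.6.
y: moment 31759.8 / weight 40.6 ≈ 782.26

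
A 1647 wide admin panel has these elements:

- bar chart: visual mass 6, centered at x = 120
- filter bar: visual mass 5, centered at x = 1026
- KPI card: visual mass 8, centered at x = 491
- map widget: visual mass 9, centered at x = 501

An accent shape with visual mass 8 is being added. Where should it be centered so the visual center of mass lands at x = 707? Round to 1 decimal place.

x ≈ 1395.6

New total weight: (6 + 5 + 8 + 9) + 8 = 36.
Along x: (14287 + 8·x) / 36 = 707 (existing moment 6·120 + 5·1026 + 8·491 + 9·501 = 14287) ⇒ x = (25452 − 14287) / 8 ≈ 1395.62.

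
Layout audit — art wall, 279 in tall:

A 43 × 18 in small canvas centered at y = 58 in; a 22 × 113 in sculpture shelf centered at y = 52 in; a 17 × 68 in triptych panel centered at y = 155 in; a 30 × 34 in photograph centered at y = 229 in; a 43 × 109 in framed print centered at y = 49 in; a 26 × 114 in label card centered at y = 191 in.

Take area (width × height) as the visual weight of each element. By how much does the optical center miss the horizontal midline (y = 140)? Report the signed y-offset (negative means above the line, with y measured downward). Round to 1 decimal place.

≈ -34.3 in

Areas: small canvas 43·18 = 774, sculpture shelf 22·113 = 2486, triptych panel 17·68 = 1156, photograph 30·34 = 1020, framed print 43·109 = 4687, label card 26·114 = 2964. Total weight = 13087.
Σw·y = 1382711; ȳ = 1382711/13087 ≈ 105.66.
Offset from y = 140: 105.66 − 140 ≈ -34.34.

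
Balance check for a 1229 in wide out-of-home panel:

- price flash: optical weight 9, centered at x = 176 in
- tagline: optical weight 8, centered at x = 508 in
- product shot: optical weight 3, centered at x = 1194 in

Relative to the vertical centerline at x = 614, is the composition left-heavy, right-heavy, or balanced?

left-heavy

Weights sum to 9 + 8 + 3 = 20.
x: (9·176 + 8·508 + 3·1194) / 20 = 9230 / 20 ≈ 461.50
461.5 vs midline 614 → left-heavy.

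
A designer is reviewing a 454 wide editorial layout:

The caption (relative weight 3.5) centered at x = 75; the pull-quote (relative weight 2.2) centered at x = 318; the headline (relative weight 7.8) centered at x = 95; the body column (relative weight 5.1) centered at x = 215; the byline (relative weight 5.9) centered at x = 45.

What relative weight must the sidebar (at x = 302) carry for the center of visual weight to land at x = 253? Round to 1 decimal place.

Existing Σw = 24.5 (3.5 + 2.2 + 7.8 + 5.1 + 5.9); existing moment 3.5·75 + 2.2·318 + 7.8·95 + 5.1·215 + 5.9·45 = 3065.1.
Set Σw·x/Σw = 253: (3065.1 + 302w) = 253·(24.5 + w).
Rearranging, w·(302 − 253) = 253·24.5 − 3065.1 = 3133.4, so w ≈ 3133.4/49 = 63.95.

w ≈ 63.9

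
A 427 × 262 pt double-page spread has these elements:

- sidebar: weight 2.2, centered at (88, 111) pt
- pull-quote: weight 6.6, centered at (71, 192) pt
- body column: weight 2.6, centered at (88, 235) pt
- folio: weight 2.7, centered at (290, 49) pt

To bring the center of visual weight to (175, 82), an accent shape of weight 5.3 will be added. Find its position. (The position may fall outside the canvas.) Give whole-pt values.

With the accent shape, Σw becomes 2.2 + 6.6 + 2.6 + 2.7 + 5.3 = 19.4.
x: target moment 19.4×175 = 3395.0; current 2.2·88 + 6.6·71 + 2.6·88 + 2.7·290 = 1674.0; the accent shape supplies 1721.0, so x = 1721.0/5.3 ≈ 324.72.
y: target moment 19.4×82 = 1590.8; current 2.2·111 + 6.6·192 + 2.6·235 + 2.7·49 = 2254.7; the accent shape supplies -663.9, so y = -663.9/5.3 ≈ -125.26.

(325, -125)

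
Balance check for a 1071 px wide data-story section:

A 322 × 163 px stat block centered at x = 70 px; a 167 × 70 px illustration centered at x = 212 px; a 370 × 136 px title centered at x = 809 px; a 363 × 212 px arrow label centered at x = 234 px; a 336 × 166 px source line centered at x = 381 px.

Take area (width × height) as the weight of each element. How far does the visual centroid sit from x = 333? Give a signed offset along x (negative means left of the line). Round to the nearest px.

≈ 15 px

Taking area as weight: stat block 322·163 = 52486, illustration 167·70 = 11690, title 370·136 = 50320, arrow label 363·212 = 76956, source line 336·166 = 55776. Sum 247228.
x: (52486·70 + 11690·212 + 50320·809 + 76956·234 + 55776·381) / 247228 = 86119540 / 247228 ≈ 348.34
Offset from x = 333: 348.34 − 333 ≈ 15.34.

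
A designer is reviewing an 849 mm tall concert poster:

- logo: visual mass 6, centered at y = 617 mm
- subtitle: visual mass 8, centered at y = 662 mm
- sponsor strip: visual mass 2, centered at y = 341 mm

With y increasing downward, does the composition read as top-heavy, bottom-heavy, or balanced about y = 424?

bottom-heavy

Total weight = 6 + 8 + 2 = 16.
y-moment: 6·617 + 8·662 + 2·341 = 9680; centroid 9680/16 ≈ 605.00.
605.0 vs midline 424 → bottom-heavy.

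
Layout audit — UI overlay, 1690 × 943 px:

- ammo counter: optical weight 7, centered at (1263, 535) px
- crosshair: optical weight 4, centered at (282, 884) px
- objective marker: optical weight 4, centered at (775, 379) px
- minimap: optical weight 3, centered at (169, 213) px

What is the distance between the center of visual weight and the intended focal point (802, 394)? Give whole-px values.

≈ 139 px

Total weight = 7 + 4 + 4 + 3 = 18.
Σw·x = 7·1263 + 4·282 + 4·775 + 3·169 = 13576, so x̄ = 13576/18 ≈ 754.22.
Σw·y = 7·535 + 4·884 + 4·379 + 3·213 = 9436, so ȳ = 9436/18 ≈ 524.22.
Relative to (802, 394): Δ = (-47.78, 130.22); |Δ| = √(-47.78² + 130.22²) ≈ 138.71.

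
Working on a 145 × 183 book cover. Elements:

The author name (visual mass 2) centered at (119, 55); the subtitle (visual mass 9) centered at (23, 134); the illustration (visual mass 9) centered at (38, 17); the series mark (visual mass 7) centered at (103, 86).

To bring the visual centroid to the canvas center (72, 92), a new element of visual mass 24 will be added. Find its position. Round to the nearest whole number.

(90, 109)

With the new element, Σw becomes 2 + 9 + 9 + 7 + 24 = 51.
x: target moment 51×72 = 3672; current 2·119 + 9·23 + 9·38 + 7·103 = 1508; the new element supplies 2164, so x = 2164/24 ≈ 90.17.
y: target moment 51×92 = 4692; current 2·55 + 9·134 + 9·17 + 7·86 = 2071; the new element supplies 2621, so y = 2621/24 ≈ 109.21.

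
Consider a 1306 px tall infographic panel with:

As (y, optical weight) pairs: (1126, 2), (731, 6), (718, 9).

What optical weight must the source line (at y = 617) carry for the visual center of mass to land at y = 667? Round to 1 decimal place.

w ≈ 35.2

Fixed elements: Σw = 2 + 6 + 9 = 17, Σw·y = 2·1126 + 6·731 + 9·718 = 13100.
For the centroid to hit 667: (13100 + w·617) / (17 + w) = 667.
Rearranging, w·(617 − 667) = 667·17 − 13100 = -1761, so w ≈ -1761/-50 = 35.22.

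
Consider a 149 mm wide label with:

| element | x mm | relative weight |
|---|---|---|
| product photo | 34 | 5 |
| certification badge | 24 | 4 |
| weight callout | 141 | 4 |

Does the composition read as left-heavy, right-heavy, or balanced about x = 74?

Weights sum to 5 + 4 + 4 = 13.
x: (5·34 + 4·24 + 4·141) / 13 = 830 / 13 ≈ 63.85
Since 63.8 is left of 74, the composition reads left-heavy.

left-heavy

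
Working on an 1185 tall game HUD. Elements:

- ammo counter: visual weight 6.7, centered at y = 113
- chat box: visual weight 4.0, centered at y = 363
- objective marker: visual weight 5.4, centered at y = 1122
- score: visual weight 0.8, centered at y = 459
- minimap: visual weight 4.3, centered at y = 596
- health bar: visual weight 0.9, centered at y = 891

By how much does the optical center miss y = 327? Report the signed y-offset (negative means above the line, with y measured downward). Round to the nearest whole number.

Weights sum to 6.7 + 4.0 + 5.4 + 0.8 + 4.3 + 0.9 = 22.1.
Σw·y = 11999.8; ȳ = 11999.8/22.1 ≈ 542.98.
Offset from y = 327: 542.98 − 327 ≈ 215.98.

≈ 216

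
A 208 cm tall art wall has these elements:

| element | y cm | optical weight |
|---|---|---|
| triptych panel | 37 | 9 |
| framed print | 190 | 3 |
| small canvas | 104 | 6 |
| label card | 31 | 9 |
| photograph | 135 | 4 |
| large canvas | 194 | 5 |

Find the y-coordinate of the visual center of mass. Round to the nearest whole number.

y ≈ 92

Weights sum to 9 + 3 + 6 + 9 + 4 + 5 = 36.
y: moment 3316 / weight 36 ≈ 92.11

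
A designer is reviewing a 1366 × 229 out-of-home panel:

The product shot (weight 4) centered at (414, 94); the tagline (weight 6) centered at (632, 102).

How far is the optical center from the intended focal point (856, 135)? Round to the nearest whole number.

≈ 313

Σw = 4 + 6 = 10.
x-moment: 4·414 + 6·632 = 5448; centroid 5448/10 ≈ 544.80.
y-moment: 4·94 + 6·102 = 988; centroid 988/10 ≈ 98.80.
Offset from (856, 135): Δx ≈ -311.20, Δy ≈ -36.20; distance = √(Δx² + Δy²) ≈ 313.30.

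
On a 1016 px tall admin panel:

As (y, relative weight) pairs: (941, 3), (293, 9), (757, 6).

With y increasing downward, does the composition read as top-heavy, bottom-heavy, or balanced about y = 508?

Weights sum to 3 + 9 + 6 = 18.
Σw·y = 3·941 + 9·293 + 6·757 = 10002, so ȳ = 10002/18 ≈ 555.67.
555.7 lies below (larger y than) the midline 508, so the layout is bottom-heavy.

bottom-heavy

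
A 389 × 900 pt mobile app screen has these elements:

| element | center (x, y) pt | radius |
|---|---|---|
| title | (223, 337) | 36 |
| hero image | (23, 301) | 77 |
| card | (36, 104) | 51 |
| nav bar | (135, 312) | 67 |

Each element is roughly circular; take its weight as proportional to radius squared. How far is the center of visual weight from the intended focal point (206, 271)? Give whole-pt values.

r² weights: title 36² = 1296, hero image 77² = 5929, card 51² = 2601, nav bar 67² = 4489. Total = 14315.
x: (1296·223 + 5929·23 + 2601·36 + 4489·135) / 14315 = 1125026 / 14315 ≈ 78.59
y: (1296·337 + 5929·301 + 2601·104 + 4489·312) / 14315 = 3892453 / 14315 ≈ 271.91
From (206, 271): dx = -127.41, dy = 0.91, so the distance is √(dx²+dy²) ≈ 127.41.

≈ 127 pt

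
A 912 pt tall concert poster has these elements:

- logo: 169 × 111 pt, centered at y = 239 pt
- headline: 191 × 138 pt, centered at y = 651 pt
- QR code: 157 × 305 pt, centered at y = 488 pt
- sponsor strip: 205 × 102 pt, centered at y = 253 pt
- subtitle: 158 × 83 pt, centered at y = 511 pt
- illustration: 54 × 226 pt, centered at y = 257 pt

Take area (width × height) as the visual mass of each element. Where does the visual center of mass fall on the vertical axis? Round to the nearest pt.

y ≈ 432

Areas → weights: logo 169·111 = 18759, headline 191·138 = 26358, QR code 157·305 = 47885, sponsor strip 205·102 = 20910, subtitle 158·83 = 13114, illustration 54·226 = 12204; Σw = 139230.
y-moment: 18759·239 + 26358·651 + 47885·488 + 20910·253 + 13114·511 + 12204·257 = 60138251; centroid 60138251/139230 ≈ 431.93.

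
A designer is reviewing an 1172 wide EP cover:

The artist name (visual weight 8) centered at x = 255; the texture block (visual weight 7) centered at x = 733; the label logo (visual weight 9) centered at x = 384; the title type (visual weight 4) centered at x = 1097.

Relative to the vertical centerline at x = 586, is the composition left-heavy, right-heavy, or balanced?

left-heavy

Weights sum to 8 + 7 + 9 + 4 = 28.
Σw·x = 8·255 + 7·733 + 9·384 + 4·1097 = 15015, so x̄ = 15015/28 ≈ 536.25.
536.2 vs midline 586 → left-heavy.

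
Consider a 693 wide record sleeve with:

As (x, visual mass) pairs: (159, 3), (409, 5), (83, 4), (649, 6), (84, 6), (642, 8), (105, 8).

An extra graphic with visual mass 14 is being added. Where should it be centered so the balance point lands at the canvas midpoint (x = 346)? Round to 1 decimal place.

x ≈ 389.7

New total weight: (3 + 5 + 4 + 6 + 6 + 8 + 8) + 14 = 54.
Along x: (13228 + 14·x) / 54 = 346 (existing moment 3·159 + 5·409 + 4·83 + 6·649 + 6·84 + 8·642 + 8·105 = 13228) ⇒ x = (18684 − 13228) / 14 ≈ 389.71.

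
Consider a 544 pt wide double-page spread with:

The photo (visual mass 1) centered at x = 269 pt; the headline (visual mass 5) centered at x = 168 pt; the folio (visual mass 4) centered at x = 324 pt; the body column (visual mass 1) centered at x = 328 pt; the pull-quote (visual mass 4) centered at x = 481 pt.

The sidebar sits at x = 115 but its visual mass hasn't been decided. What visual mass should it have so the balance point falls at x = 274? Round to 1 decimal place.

w ≈ 3.4

Existing Σw = 15 (1 + 5 + 4 + 1 + 4); existing moment 1·269 + 5·168 + 4·324 + 1·328 + 4·481 = 4657.
For the centroid to hit 274: (4657 + w·115) / (15 + w) = 274.
So w = (274·15 − 4657)/(115 − 274) = -547/-159 ≈ 3.44.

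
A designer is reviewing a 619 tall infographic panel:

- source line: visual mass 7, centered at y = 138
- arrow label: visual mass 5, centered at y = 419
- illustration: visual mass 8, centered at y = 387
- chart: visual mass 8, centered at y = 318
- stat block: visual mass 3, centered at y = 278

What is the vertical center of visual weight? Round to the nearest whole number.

y ≈ 308

Σw = 7 + 5 + 8 + 8 + 3 = 31.
y-moment: 7·138 + 5·419 + 8·387 + 8·318 + 3·278 = 9535; centroid 9535/31 ≈ 307.58.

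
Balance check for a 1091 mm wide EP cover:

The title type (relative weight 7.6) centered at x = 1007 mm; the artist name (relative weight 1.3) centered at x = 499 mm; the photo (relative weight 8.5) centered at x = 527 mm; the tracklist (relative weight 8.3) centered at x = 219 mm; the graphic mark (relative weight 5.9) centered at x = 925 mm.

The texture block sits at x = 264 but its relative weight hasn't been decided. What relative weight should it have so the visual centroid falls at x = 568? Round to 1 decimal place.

Known weights sum to 7.6 + 1.3 + 8.5 + 8.3 + 5.9 = 31.6; their moment is 7.6·1007 + 1.3·499 + 8.5·527 + 8.3·219 + 5.9·925 = 20056.6.
Set Σw·x/Σw = 568: (20056.6 + 264w) = 568·(31.6 + w).
Solving: w = (568·31.6 − 20056.6) / (264 − 568) = -2107.8 / -304 ≈ 6.93.

w ≈ 6.9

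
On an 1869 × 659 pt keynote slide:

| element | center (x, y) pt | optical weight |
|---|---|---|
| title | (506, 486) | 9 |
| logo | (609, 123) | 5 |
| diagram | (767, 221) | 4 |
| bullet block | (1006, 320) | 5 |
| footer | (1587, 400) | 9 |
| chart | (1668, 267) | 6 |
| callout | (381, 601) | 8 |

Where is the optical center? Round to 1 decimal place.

(935.6, 380.1)

Σw = 9 + 5 + 4 + 5 + 9 + 6 + 8 = 46.
Σw·x = 43036; x̄ = 43036/46 ≈ 935.57.
y: moment 17483 / weight 46 ≈ 380.07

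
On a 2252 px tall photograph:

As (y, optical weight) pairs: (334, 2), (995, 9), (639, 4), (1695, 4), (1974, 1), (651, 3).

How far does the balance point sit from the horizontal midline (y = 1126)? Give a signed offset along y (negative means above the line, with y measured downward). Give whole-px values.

≈ -131 px

Weights sum to 2 + 9 + 4 + 4 + 1 + 3 = 23.
y: moment 22886 / weight 23 ≈ 995.04
Against y = 1126, that's 995.04 − 1126 = -130.96.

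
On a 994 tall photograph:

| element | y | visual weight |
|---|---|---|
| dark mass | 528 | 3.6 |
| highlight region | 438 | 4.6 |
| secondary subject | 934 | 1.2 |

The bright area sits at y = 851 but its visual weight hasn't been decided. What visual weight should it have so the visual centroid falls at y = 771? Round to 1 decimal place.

Fixed elements: Σw = 3.6 + 4.6 + 1.2 = 9.4, Σw·y = 3.6·528 + 4.6·438 + 1.2·934 = 5036.4.
Set Σw·y/Σw = 771: (5036.4 + 851w) = 771·(9.4 + w).
So w = (771·9.4 − 5036.4)/(851 − 771) = 2211.0/80 ≈ 27.64.

w ≈ 27.6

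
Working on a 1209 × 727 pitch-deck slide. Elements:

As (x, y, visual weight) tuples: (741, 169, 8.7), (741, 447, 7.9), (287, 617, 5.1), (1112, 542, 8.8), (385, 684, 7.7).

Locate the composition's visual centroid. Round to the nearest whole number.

(694, 476)

Σw = 8.7 + 7.9 + 5.1 + 8.8 + 7.7 = 38.2.
x-moment: 8.7·741 + 7.9·741 + 5.1·287 + 8.8·1112 + 7.7·385 = 26514.4; centroid 26514.4/38.2 ≈ 694.09.
y-moment: 8.7·169 + 7.9·447 + 5.1·617 + 8.8·542 + 7.7·684 = 18184.7; centroid 18184.7/38.2 ≈ 476.04.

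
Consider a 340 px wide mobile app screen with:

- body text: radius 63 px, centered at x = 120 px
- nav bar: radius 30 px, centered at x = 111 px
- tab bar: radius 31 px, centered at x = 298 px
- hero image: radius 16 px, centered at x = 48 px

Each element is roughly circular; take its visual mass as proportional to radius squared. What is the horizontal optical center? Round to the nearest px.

x ≈ 144

Weights ∝ r²: body text 63² = 3969, nav bar 30² = 900, tab bar 31² = 961, hero image 16² = 256; Σw = 6086.
Σw·x = 3969·120 + 900·111 + 961·298 + 256·48 = 874846, so x̄ = 874846/6086 ≈ 143.75.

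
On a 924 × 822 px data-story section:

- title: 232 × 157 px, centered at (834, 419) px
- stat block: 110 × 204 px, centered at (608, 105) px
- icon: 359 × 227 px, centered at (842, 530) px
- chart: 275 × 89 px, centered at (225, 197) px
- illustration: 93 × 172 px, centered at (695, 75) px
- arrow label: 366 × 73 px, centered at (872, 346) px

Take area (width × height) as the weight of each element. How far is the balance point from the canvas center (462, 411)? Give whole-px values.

≈ 277 px

Areas → weights: title 232·157 = 36424, stat block 110·204 = 22440, icon 359·227 = 81493, chart 275·89 = 24475, illustration 93·172 = 15996, arrow label 366·73 = 26718; Σw = 207546.
x: moment 152560433 / weight 207546 ≈ 735.07
y: moment 76074849 / weight 207546 ≈ 366.54
Offset from (462, 411): Δx ≈ 273.07, Δy ≈ -44.46; distance = √(Δx² + Δy²) ≈ 276.66.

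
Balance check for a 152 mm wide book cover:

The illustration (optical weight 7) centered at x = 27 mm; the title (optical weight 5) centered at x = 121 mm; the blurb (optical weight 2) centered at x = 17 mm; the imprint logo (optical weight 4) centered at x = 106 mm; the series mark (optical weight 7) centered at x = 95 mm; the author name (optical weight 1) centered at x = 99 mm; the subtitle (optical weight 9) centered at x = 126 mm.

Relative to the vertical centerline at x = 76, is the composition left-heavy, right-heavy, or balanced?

right-heavy

Total weight = 7 + 5 + 2 + 4 + 7 + 1 + 9 = 35.
x: moment 3150 / weight 35 ≈ 90.00
Since 90.0 is right of 76, the composition reads right-heavy.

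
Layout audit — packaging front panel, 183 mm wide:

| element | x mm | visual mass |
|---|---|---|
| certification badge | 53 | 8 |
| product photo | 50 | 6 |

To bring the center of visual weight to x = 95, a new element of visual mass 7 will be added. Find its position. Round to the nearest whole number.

x ≈ 182

With the new element, Σw becomes 8 + 6 + 7 = 21.
x: need Σw·x = 21·95 = 1995. Existing = 8·53 + 6·50 = 724. Remainder 1271 / 7 ≈ 181.57.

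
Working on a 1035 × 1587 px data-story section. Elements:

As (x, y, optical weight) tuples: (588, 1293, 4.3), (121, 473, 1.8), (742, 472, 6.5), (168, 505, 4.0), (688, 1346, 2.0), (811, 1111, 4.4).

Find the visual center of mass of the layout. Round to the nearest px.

(573, 830)

Σw = 4.3 + 1.8 + 6.5 + 4.0 + 2.0 + 4.4 = 23.0.
Σw·x = 4.3·588 + 1.8·121 + 6.5·742 + 4.0·168 + 2.0·688 + 4.4·811 = 13185.6, so x̄ = 13185.6/23.0 ≈ 573.29.
Σw·y = 4.3·1293 + 1.8·473 + 6.5·472 + 4.0·505 + 2.0·1346 + 4.4·1111 = 19079.7, so ȳ = 19079.7/23.0 ≈ 829.55.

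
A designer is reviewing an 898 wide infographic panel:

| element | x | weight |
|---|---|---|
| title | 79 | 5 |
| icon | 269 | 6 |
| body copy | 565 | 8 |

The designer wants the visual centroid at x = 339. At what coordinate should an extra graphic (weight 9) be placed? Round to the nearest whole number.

After adding the extra graphic, total weight = 5 + 6 + 8 + 9 = 28.
x: need Σw·x = 28·339 = 9492. Existing = 5·79 + 6·269 + 8·565 = 6529. Remainder 2963 / 9 ≈ 329.22.

x ≈ 329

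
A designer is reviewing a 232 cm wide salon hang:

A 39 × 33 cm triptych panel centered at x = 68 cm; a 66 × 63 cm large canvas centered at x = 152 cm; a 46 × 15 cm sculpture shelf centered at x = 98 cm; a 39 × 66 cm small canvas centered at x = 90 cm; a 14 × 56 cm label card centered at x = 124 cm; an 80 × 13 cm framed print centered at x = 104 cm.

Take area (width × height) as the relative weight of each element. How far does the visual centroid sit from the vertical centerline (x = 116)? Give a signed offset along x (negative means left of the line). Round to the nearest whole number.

Taking area as weight: triptych panel 39·33 = 1287, large canvas 66·63 = 4158, sculpture shelf 46·15 = 690, small canvas 39·66 = 2574, label card 14·56 = 784, framed print 80·13 = 1040. Sum 10533.
Σw·x = 1224188; x̄ = 1224188/10533 ≈ 116.22.
Offset from x = 116: 116.22 − 116 ≈ 0.22.

≈ 0 cm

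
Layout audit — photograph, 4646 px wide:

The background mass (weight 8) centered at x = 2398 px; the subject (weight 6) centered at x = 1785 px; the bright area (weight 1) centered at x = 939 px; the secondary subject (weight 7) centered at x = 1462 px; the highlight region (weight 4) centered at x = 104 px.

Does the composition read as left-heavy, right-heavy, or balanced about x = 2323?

left-heavy

Weights sum to 8 + 6 + 1 + 7 + 4 = 26.
x-moment: 8·2398 + 6·1785 + 1·939 + 7·1462 + 4·104 = 41483; centroid 41483/26 ≈ 1595.50.
Since 1595.5 is left of 2323, the composition reads left-heavy.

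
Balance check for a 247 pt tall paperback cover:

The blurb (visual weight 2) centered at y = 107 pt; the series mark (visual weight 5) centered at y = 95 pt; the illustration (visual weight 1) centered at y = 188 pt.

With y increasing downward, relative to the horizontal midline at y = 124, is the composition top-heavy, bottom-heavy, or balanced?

top-heavy

Total weight = 2 + 5 + 1 = 8.
y: (2·107 + 5·95 + 1·188) / 8 = 877 / 8 ≈ 109.62
Since 109.6 is above (smaller y than) 124, the composition reads top-heavy.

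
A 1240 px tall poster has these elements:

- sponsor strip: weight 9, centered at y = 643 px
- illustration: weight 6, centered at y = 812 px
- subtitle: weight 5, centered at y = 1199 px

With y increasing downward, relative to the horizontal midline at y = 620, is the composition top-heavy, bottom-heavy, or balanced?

Σw = 9 + 6 + 5 = 20.
Σw·y = 9·643 + 6·812 + 5·1199 = 16654, so ȳ = 16654/20 ≈ 832.70.
Since 832.7 is below (larger y than) 620, the composition reads bottom-heavy.

bottom-heavy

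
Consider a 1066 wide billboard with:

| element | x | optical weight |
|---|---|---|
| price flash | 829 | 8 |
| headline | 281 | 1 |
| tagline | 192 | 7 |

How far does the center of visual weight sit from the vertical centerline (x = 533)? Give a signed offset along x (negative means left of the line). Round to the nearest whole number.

Weights sum to 8 + 1 + 7 = 16.
x: (8·829 + 1·281 + 7·192) / 16 = 8257 / 16 ≈ 516.06
Against x = 533, that's 516.06 − 533 = -16.94.

≈ -17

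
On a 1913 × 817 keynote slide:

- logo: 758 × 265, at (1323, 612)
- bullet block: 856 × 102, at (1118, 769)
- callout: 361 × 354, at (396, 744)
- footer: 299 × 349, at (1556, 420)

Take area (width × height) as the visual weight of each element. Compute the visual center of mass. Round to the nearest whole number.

(1108, 632)

Areas: logo 758·265 = 200870, bullet block 856·102 = 87312, callout 361·354 = 127794, footer 299·349 = 104351. Total weight = 520327.
Σw·x = 200870·1323 + 87312·1118 + 127794·396 + 104351·1556 = 576342406, so x̄ = 576342406/520327 ≈ 1107.65.
Σw·y = 200870·612 + 87312·769 + 127794·744 + 104351·420 = 328981524, so ȳ = 328981524/520327 ≈ 632.26.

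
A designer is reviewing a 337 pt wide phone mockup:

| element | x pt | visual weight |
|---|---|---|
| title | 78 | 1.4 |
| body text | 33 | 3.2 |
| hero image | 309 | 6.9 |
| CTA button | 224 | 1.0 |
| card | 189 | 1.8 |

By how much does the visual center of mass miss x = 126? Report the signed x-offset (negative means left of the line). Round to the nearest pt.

≈ 78 pt

Total weight = 1.4 + 3.2 + 6.9 + 1.0 + 1.8 = 14.3.
x-moment: 1.4·78 + 3.2·33 + 6.9·309 + 1.0·224 + 1.8·189 = 2911.1; centroid 2911.1/14.3 ≈ 203.57.
Offset from x = 126: 203.57 − 126 ≈ 77.57.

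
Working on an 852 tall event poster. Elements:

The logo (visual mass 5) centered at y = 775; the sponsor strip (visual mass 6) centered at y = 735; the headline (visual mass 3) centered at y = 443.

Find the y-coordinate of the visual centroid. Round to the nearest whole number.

y ≈ 687

Weights sum to 5 + 6 + 3 = 14.
y: (5·775 + 6·735 + 3·443) / 14 = 9614 / 14 ≈ 686.71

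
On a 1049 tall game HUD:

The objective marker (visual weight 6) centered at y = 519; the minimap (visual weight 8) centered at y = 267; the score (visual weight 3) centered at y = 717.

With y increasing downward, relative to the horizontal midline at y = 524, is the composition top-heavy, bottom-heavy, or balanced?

Σw = 6 + 8 + 3 = 17.
y: (6·519 + 8·267 + 3·717) / 17 = 7401 / 17 ≈ 435.35
435.4 lies above (smaller y than) the midline 524, so the layout is top-heavy.

top-heavy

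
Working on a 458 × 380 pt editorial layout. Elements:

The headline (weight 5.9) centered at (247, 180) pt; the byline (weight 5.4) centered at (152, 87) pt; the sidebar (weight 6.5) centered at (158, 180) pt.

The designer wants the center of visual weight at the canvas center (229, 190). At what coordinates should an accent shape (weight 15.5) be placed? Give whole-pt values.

(279, 234)

After adding the accent shape, total weight = 5.9 + 5.4 + 6.5 + 15.5 = 33.3.
Along x: (3305.1 + 15.5·x) / 33.3 = 229 (existing moment 5.9·247 + 5.4·152 + 6.5·158 = 3305.1) ⇒ x = (7625.7 − 3305.1) / 15.5 ≈ 278.75.
Along y: (2701.8 + 15.5·y) / 33.3 = 190 (existing moment 5.9·180 + 5.4·87 + 6.5·180 = 2701.8) ⇒ y = (6327.0 − 2701.8) / 15.5 ≈ 233.88.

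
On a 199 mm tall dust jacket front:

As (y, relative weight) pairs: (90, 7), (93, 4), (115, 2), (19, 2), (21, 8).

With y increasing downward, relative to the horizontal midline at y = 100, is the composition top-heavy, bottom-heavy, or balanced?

Total weight = 7 + 4 + 2 + 2 + 8 = 23.
y-moment: 7·90 + 4·93 + 2·115 + 2·19 + 8·21 = 1438; centroid 1438/23 ≈ 62.52.
Since 62.5 is above (smaller y than) 100, the composition reads top-heavy.

top-heavy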